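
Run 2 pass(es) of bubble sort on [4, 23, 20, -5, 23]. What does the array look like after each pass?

After pass 1: [4, 20, -5, 23, 23] (2 swaps)
After pass 2: [4, -5, 20, 23, 23] (1 swaps)
Total swaps: 3


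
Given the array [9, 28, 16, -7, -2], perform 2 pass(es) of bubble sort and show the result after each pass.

After pass 1: [9, 16, -7, -2, 28] (3 swaps)
After pass 2: [9, -7, -2, 16, 28] (2 swaps)
Total swaps: 5


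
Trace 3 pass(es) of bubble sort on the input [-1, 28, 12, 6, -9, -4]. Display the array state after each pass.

After pass 1: [-1, 12, 6, -9, -4, 28] (4 swaps)
After pass 2: [-1, 6, -9, -4, 12, 28] (3 swaps)
After pass 3: [-1, -9, -4, 6, 12, 28] (2 swaps)
Total swaps: 9


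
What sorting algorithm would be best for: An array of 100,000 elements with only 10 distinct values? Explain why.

Best choice: 3-way quicksort or Counting sort
Reason: 3-way (Dutch national flag) partitioning groups every copy of the pivot together, so with only d=10 distinct keys quicksort finishes in O(n log d) expected time, which is effectively linear; counting sort runs in O(n + k) where k is the size of the key range (not the number of distinct values), so it is linear when the 10 values are integers drawn from a small known range


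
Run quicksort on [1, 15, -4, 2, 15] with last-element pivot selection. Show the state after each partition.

Partition 1: pivot=15 at index 4 -> [1, 15, -4, 2, 15]
Partition 2: pivot=2 at index 2 -> [1, -4, 2, 15, 15]
Partition 3: pivot=-4 at index 0 -> [-4, 1, 2, 15, 15]


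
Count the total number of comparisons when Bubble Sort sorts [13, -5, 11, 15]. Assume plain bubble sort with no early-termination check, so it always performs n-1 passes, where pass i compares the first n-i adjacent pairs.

Pass 1: compare adjacent pairs (0,1)..(2,3) = 3 comparison(s), 2 swap(s) -> [-5, 11, 13, 15]
Pass 2: compare adjacent pairs (0,1)..(1,2) = 2 comparison(s), 0 swap(s) -> [-5, 11, 13, 15]
Pass 3: compare adjacent pairs (0,1)..(0,1) = 1 comparison(s), 0 swap(s) -> [-5, 11, 13, 15]
Total comparisons: 3 + 2 + 1 = 6


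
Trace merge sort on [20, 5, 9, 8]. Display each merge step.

Divide and conquer:
  Merge [20] + [5] -> [5, 20]
  Merge [9] + [8] -> [8, 9]
  Merge [5, 20] + [8, 9] -> [5, 8, 9, 20]


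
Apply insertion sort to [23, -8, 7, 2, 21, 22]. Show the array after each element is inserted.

First element 23 is already 'sorted'
Insert -8: shifted 1 elements -> [-8, 23, 7, 2, 21, 22]
Insert 7: shifted 1 elements -> [-8, 7, 23, 2, 21, 22]
Insert 2: shifted 2 elements -> [-8, 2, 7, 23, 21, 22]
Insert 21: shifted 1 elements -> [-8, 2, 7, 21, 23, 22]
Insert 22: shifted 1 elements -> [-8, 2, 7, 21, 22, 23]


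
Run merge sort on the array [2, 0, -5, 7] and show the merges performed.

Divide and conquer:
  Merge [2] + [0] -> [0, 2]
  Merge [-5] + [7] -> [-5, 7]
  Merge [0, 2] + [-5, 7] -> [-5, 0, 2, 7]


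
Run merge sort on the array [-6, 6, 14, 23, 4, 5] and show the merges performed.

Divide and conquer:
  Merge [6] + [14] -> [6, 14]
  Merge [-6] + [6, 14] -> [-6, 6, 14]
  Merge [4] + [5] -> [4, 5]
  Merge [23] + [4, 5] -> [4, 5, 23]
  Merge [-6, 6, 14] + [4, 5, 23] -> [-6, 4, 5, 6, 14, 23]


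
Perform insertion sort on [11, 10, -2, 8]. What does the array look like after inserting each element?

First element 11 is already 'sorted'
Insert 10: shifted 1 elements -> [10, 11, -2, 8]
Insert -2: shifted 2 elements -> [-2, 10, 11, 8]
Insert 8: shifted 2 elements -> [-2, 8, 10, 11]


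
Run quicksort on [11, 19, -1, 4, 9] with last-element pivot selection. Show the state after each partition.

Partition 1: pivot=9 at index 2 -> [-1, 4, 9, 19, 11]
Partition 2: pivot=4 at index 1 -> [-1, 4, 9, 19, 11]
Partition 3: pivot=11 at index 3 -> [-1, 4, 9, 11, 19]


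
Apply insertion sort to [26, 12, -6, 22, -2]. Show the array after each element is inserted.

First element 26 is already 'sorted'
Insert 12: shifted 1 elements -> [12, 26, -6, 22, -2]
Insert -6: shifted 2 elements -> [-6, 12, 26, 22, -2]
Insert 22: shifted 1 elements -> [-6, 12, 22, 26, -2]
Insert -2: shifted 3 elements -> [-6, -2, 12, 22, 26]


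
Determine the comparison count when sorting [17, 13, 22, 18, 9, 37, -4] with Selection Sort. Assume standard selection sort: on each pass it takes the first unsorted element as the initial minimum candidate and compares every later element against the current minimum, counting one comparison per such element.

Pass 1: scan indices 1..6 for the minimum = 6 comparison(s); min is -4, place at index 0 -> [-4, 13, 22, 18, 9, 37, 17]
Pass 2: scan indices 2..6 for the minimum = 5 comparison(s); min is 9, place at index 1 -> [-4, 9, 22, 18, 13, 37, 17]
Pass 3: scan indices 3..6 for the minimum = 4 comparison(s); min is 13, place at index 2 -> [-4, 9, 13, 18, 22, 37, 17]
Pass 4: scan indices 4..6 for the minimum = 3 comparison(s); min is 17, place at index 3 -> [-4, 9, 13, 17, 22, 37, 18]
Pass 5: scan indices 5..6 for the minimum = 2 comparison(s); min is 18, place at index 4 -> [-4, 9, 13, 17, 18, 37, 22]
Pass 6: scan indices 6..6 for the minimum = 1 comparison(s); min is 22, place at index 5 -> [-4, 9, 13, 17, 18, 22, 37]
Selection sort always scans the whole unsorted suffix, so the count is (n-1) + (n-2) + ... + 1 = n(n-1)/2 = 7*6/2 = 21 regardless of the input order.
Total comparisons: 6 + 5 + 4 + 3 + 2 + 1 = 21


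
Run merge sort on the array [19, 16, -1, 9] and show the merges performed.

Divide and conquer:
  Merge [19] + [16] -> [16, 19]
  Merge [-1] + [9] -> [-1, 9]
  Merge [16, 19] + [-1, 9] -> [-1, 9, 16, 19]


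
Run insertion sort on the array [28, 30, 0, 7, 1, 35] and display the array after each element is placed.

First element 28 is already 'sorted'
Insert 30: shifted 0 elements -> [28, 30, 0, 7, 1, 35]
Insert 0: shifted 2 elements -> [0, 28, 30, 7, 1, 35]
Insert 7: shifted 2 elements -> [0, 7, 28, 30, 1, 35]
Insert 1: shifted 3 elements -> [0, 1, 7, 28, 30, 35]
Insert 35: shifted 0 elements -> [0, 1, 7, 28, 30, 35]


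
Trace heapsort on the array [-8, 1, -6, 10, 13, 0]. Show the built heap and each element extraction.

Build heap: [13, 10, 0, -8, 1, -6]
Extract 13: [10, 1, 0, -8, -6, 13]
Extract 10: [1, -6, 0, -8, 10, 13]
Extract 1: [0, -6, -8, 1, 10, 13]
Extract 0: [-6, -8, 0, 1, 10, 13]
Extract -6: [-8, -6, 0, 1, 10, 13]


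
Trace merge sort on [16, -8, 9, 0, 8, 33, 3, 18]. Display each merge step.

Divide and conquer:
  Merge [16] + [-8] -> [-8, 16]
  Merge [9] + [0] -> [0, 9]
  Merge [-8, 16] + [0, 9] -> [-8, 0, 9, 16]
  Merge [8] + [33] -> [8, 33]
  Merge [3] + [18] -> [3, 18]
  Merge [8, 33] + [3, 18] -> [3, 8, 18, 33]
  Merge [-8, 0, 9, 16] + [3, 8, 18, 33] -> [-8, 0, 3, 8, 9, 16, 18, 33]


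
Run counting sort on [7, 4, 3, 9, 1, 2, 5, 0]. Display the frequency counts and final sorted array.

Count array: [1, 1, 1, 1, 1, 1, 0, 1, 0, 1]
(count[i] = number of elements equal to i)
Cumulative count: [1, 2, 3, 4, 5, 6, 6, 7, 7, 8]
Sorted: [0, 1, 2, 3, 4, 5, 7, 9]


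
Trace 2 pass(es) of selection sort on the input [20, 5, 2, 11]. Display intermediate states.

Pass 1: Select minimum 2 at index 2, swap -> [2, 5, 20, 11]
Pass 2: Select minimum 5 at index 1, swap -> [2, 5, 20, 11]


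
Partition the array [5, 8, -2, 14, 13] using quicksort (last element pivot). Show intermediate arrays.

Partition 1: pivot=13 at index 3 -> [5, 8, -2, 13, 14]
Partition 2: pivot=-2 at index 0 -> [-2, 8, 5, 13, 14]
Partition 3: pivot=5 at index 1 -> [-2, 5, 8, 13, 14]


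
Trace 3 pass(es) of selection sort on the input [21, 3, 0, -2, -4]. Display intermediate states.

Pass 1: Select minimum -4 at index 4, swap -> [-4, 3, 0, -2, 21]
Pass 2: Select minimum -2 at index 3, swap -> [-4, -2, 0, 3, 21]
Pass 3: Select minimum 0 at index 2, swap -> [-4, -2, 0, 3, 21]


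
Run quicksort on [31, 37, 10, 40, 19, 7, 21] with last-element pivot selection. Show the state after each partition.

Partition 1: pivot=21 at index 3 -> [10, 19, 7, 21, 37, 31, 40]
Partition 2: pivot=7 at index 0 -> [7, 19, 10, 21, 37, 31, 40]
Partition 3: pivot=10 at index 1 -> [7, 10, 19, 21, 37, 31, 40]
Partition 4: pivot=40 at index 6 -> [7, 10, 19, 21, 37, 31, 40]
Partition 5: pivot=31 at index 4 -> [7, 10, 19, 21, 31, 37, 40]


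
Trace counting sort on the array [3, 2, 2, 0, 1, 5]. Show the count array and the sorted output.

Count array: [1, 1, 2, 1, 0, 1]
(count[i] = number of elements equal to i)
Cumulative count: [1, 2, 4, 5, 5, 6]
Sorted: [0, 1, 2, 2, 3, 5]


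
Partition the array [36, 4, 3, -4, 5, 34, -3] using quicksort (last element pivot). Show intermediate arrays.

Partition 1: pivot=-3 at index 1 -> [-4, -3, 3, 36, 5, 34, 4]
Partition 2: pivot=4 at index 3 -> [-4, -3, 3, 4, 5, 34, 36]
Partition 3: pivot=36 at index 6 -> [-4, -3, 3, 4, 5, 34, 36]
Partition 4: pivot=34 at index 5 -> [-4, -3, 3, 4, 5, 34, 36]


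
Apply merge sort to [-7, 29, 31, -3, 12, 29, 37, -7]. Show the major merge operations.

Divide and conquer:
  Merge [-7] + [29] -> [-7, 29]
  Merge [31] + [-3] -> [-3, 31]
  Merge [-7, 29] + [-3, 31] -> [-7, -3, 29, 31]
  Merge [12] + [29] -> [12, 29]
  Merge [37] + [-7] -> [-7, 37]
  Merge [12, 29] + [-7, 37] -> [-7, 12, 29, 37]
  Merge [-7, -3, 29, 31] + [-7, 12, 29, 37] -> [-7, -7, -3, 12, 29, 29, 31, 37]


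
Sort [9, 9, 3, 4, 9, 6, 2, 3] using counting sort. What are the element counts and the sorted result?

Count array: [0, 0, 1, 2, 1, 0, 1, 0, 0, 3]
(count[i] = number of elements equal to i)
Cumulative count: [0, 0, 1, 3, 4, 4, 5, 5, 5, 8]
Sorted: [2, 3, 3, 4, 6, 9, 9, 9]


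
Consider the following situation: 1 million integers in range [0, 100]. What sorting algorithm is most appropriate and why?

Best choice: Counting sort
Reason: O(n + k) where k=100 is small; linear time beats O(n log n)


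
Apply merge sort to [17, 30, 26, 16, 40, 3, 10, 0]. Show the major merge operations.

Divide and conquer:
  Merge [17] + [30] -> [17, 30]
  Merge [26] + [16] -> [16, 26]
  Merge [17, 30] + [16, 26] -> [16, 17, 26, 30]
  Merge [40] + [3] -> [3, 40]
  Merge [10] + [0] -> [0, 10]
  Merge [3, 40] + [0, 10] -> [0, 3, 10, 40]
  Merge [16, 17, 26, 30] + [0, 3, 10, 40] -> [0, 3, 10, 16, 17, 26, 30, 40]


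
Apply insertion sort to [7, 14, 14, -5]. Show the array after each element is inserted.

First element 7 is already 'sorted'
Insert 14: shifted 0 elements -> [7, 14, 14, -5]
Insert 14: shifted 0 elements -> [7, 14, 14, -5]
Insert -5: shifted 3 elements -> [-5, 7, 14, 14]


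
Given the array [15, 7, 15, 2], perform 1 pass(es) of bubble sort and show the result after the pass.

After pass 1: [7, 15, 2, 15] (2 swaps)
Total swaps: 2


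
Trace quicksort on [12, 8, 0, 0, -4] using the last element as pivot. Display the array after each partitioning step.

Partition 1: pivot=-4 at index 0 -> [-4, 8, 0, 0, 12]
Partition 2: pivot=12 at index 4 -> [-4, 8, 0, 0, 12]
Partition 3: pivot=0 at index 2 -> [-4, 0, 0, 8, 12]


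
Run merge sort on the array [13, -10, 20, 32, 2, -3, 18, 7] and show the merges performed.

Divide and conquer:
  Merge [13] + [-10] -> [-10, 13]
  Merge [20] + [32] -> [20, 32]
  Merge [-10, 13] + [20, 32] -> [-10, 13, 20, 32]
  Merge [2] + [-3] -> [-3, 2]
  Merge [18] + [7] -> [7, 18]
  Merge [-3, 2] + [7, 18] -> [-3, 2, 7, 18]
  Merge [-10, 13, 20, 32] + [-3, 2, 7, 18] -> [-10, -3, 2, 7, 13, 18, 20, 32]


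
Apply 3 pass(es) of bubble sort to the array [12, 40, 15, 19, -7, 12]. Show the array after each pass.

After pass 1: [12, 15, 19, -7, 12, 40] (4 swaps)
After pass 2: [12, 15, -7, 12, 19, 40] (2 swaps)
After pass 3: [12, -7, 12, 15, 19, 40] (2 swaps)
Total swaps: 8


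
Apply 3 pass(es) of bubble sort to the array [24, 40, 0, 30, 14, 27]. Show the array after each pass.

After pass 1: [24, 0, 30, 14, 27, 40] (4 swaps)
After pass 2: [0, 24, 14, 27, 30, 40] (3 swaps)
After pass 3: [0, 14, 24, 27, 30, 40] (1 swaps)
Total swaps: 8


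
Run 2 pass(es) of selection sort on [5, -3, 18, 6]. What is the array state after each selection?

Pass 1: Select minimum -3 at index 1, swap -> [-3, 5, 18, 6]
Pass 2: Select minimum 5 at index 1, swap -> [-3, 5, 18, 6]


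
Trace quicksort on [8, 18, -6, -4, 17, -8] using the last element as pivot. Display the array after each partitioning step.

Partition 1: pivot=-8 at index 0 -> [-8, 18, -6, -4, 17, 8]
Partition 2: pivot=8 at index 3 -> [-8, -6, -4, 8, 17, 18]
Partition 3: pivot=-4 at index 2 -> [-8, -6, -4, 8, 17, 18]
Partition 4: pivot=18 at index 5 -> [-8, -6, -4, 8, 17, 18]


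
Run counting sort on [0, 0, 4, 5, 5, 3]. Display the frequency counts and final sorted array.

Count array: [2, 0, 0, 1, 1, 2]
(count[i] = number of elements equal to i)
Cumulative count: [2, 2, 2, 3, 4, 6]
Sorted: [0, 0, 3, 4, 5, 5]


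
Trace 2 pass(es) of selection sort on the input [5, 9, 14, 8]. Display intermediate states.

Pass 1: Select minimum 5 at index 0, swap -> [5, 9, 14, 8]
Pass 2: Select minimum 8 at index 3, swap -> [5, 8, 14, 9]


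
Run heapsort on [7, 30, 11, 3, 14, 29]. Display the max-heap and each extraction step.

Build heap: [30, 14, 29, 3, 7, 11]
Extract 30: [29, 14, 11, 3, 7, 30]
Extract 29: [14, 7, 11, 3, 29, 30]
Extract 14: [11, 7, 3, 14, 29, 30]
Extract 11: [7, 3, 11, 14, 29, 30]
Extract 7: [3, 7, 11, 14, 29, 30]


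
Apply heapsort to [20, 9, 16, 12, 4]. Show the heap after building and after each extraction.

Build heap: [20, 12, 16, 9, 4]
Extract 20: [16, 12, 4, 9, 20]
Extract 16: [12, 9, 4, 16, 20]
Extract 12: [9, 4, 12, 16, 20]
Extract 9: [4, 9, 12, 16, 20]


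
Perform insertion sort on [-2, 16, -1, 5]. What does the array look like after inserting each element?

First element -2 is already 'sorted'
Insert 16: shifted 0 elements -> [-2, 16, -1, 5]
Insert -1: shifted 1 elements -> [-2, -1, 16, 5]
Insert 5: shifted 1 elements -> [-2, -1, 5, 16]


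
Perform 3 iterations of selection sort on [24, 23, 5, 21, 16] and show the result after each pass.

Pass 1: Select minimum 5 at index 2, swap -> [5, 23, 24, 21, 16]
Pass 2: Select minimum 16 at index 4, swap -> [5, 16, 24, 21, 23]
Pass 3: Select minimum 21 at index 3, swap -> [5, 16, 21, 24, 23]


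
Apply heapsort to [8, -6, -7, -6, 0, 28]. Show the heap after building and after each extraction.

Build heap: [28, 0, 8, -6, -6, -7]
Extract 28: [8, 0, -7, -6, -6, 28]
Extract 8: [0, -6, -7, -6, 8, 28]
Extract 0: [-6, -6, -7, 0, 8, 28]
Extract -6: [-6, -7, -6, 0, 8, 28]
Extract -6: [-7, -6, -6, 0, 8, 28]


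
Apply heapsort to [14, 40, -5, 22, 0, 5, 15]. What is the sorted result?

Build heap: [40, 22, 15, 14, 0, 5, -5]
Extract 40: [22, 14, 15, -5, 0, 5, 40]
Extract 22: [15, 14, 5, -5, 0, 22, 40]
Extract 15: [14, 0, 5, -5, 15, 22, 40]
Extract 14: [5, 0, -5, 14, 15, 22, 40]
Extract 5: [0, -5, 5, 14, 15, 22, 40]
Extract 0: [-5, 0, 5, 14, 15, 22, 40]


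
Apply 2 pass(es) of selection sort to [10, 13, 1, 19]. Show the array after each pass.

Pass 1: Select minimum 1 at index 2, swap -> [1, 13, 10, 19]
Pass 2: Select minimum 10 at index 2, swap -> [1, 10, 13, 19]


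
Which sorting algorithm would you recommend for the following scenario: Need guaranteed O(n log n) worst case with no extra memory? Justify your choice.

Best choice: Heapsort
Reason: Heapsort is O(n log n) worst case and sorts in-place; quicksort can degrade to O(n^2)


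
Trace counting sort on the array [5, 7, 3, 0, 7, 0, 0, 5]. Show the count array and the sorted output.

Count array: [3, 0, 0, 1, 0, 2, 0, 2]
(count[i] = number of elements equal to i)
Cumulative count: [3, 3, 3, 4, 4, 6, 6, 8]
Sorted: [0, 0, 0, 3, 5, 5, 7, 7]


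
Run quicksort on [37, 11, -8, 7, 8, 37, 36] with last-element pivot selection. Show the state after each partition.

Partition 1: pivot=36 at index 4 -> [11, -8, 7, 8, 36, 37, 37]
Partition 2: pivot=8 at index 2 -> [-8, 7, 8, 11, 36, 37, 37]
Partition 3: pivot=7 at index 1 -> [-8, 7, 8, 11, 36, 37, 37]
Partition 4: pivot=37 at index 6 -> [-8, 7, 8, 11, 36, 37, 37]


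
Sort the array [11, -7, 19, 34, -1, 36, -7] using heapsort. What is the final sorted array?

Build heap: [36, 34, 19, -7, -1, 11, -7]
Extract 36: [34, -1, 19, -7, -7, 11, 36]
Extract 34: [19, -1, 11, -7, -7, 34, 36]
Extract 19: [11, -1, -7, -7, 19, 34, 36]
Extract 11: [-1, -7, -7, 11, 19, 34, 36]
Extract -1: [-7, -7, -1, 11, 19, 34, 36]
Extract -7: [-7, -7, -1, 11, 19, 34, 36]


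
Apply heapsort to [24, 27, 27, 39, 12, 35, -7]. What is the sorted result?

Build heap: [39, 27, 35, 24, 12, 27, -7]
Extract 39: [35, 27, 27, 24, 12, -7, 39]
Extract 35: [27, 24, 27, -7, 12, 35, 39]
Extract 27: [27, 24, 12, -7, 27, 35, 39]
Extract 27: [24, -7, 12, 27, 27, 35, 39]
Extract 24: [12, -7, 24, 27, 27, 35, 39]
Extract 12: [-7, 12, 24, 27, 27, 35, 39]


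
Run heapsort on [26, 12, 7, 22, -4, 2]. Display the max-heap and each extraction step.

Build heap: [26, 22, 7, 12, -4, 2]
Extract 26: [22, 12, 7, 2, -4, 26]
Extract 22: [12, 2, 7, -4, 22, 26]
Extract 12: [7, 2, -4, 12, 22, 26]
Extract 7: [2, -4, 7, 12, 22, 26]
Extract 2: [-4, 2, 7, 12, 22, 26]


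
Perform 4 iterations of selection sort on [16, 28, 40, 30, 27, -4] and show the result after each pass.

Pass 1: Select minimum -4 at index 5, swap -> [-4, 28, 40, 30, 27, 16]
Pass 2: Select minimum 16 at index 5, swap -> [-4, 16, 40, 30, 27, 28]
Pass 3: Select minimum 27 at index 4, swap -> [-4, 16, 27, 30, 40, 28]
Pass 4: Select minimum 28 at index 5, swap -> [-4, 16, 27, 28, 40, 30]


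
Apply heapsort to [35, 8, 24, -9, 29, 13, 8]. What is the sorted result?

Build heap: [35, 29, 24, -9, 8, 13, 8]
Extract 35: [29, 8, 24, -9, 8, 13, 35]
Extract 29: [24, 8, 13, -9, 8, 29, 35]
Extract 24: [13, 8, 8, -9, 24, 29, 35]
Extract 13: [8, -9, 8, 13, 24, 29, 35]
Extract 8: [8, -9, 8, 13, 24, 29, 35]
Extract 8: [-9, 8, 8, 13, 24, 29, 35]


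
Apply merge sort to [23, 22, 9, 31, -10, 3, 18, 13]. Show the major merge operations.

Divide and conquer:
  Merge [23] + [22] -> [22, 23]
  Merge [9] + [31] -> [9, 31]
  Merge [22, 23] + [9, 31] -> [9, 22, 23, 31]
  Merge [-10] + [3] -> [-10, 3]
  Merge [18] + [13] -> [13, 18]
  Merge [-10, 3] + [13, 18] -> [-10, 3, 13, 18]
  Merge [9, 22, 23, 31] + [-10, 3, 13, 18] -> [-10, 3, 9, 13, 18, 22, 23, 31]


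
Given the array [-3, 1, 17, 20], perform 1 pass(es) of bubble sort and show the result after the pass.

After pass 1: [-3, 1, 17, 20] (0 swaps)
Total swaps: 0


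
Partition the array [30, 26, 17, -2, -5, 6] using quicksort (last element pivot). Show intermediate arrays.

Partition 1: pivot=6 at index 2 -> [-2, -5, 6, 30, 26, 17]
Partition 2: pivot=-5 at index 0 -> [-5, -2, 6, 30, 26, 17]
Partition 3: pivot=17 at index 3 -> [-5, -2, 6, 17, 26, 30]
Partition 4: pivot=30 at index 5 -> [-5, -2, 6, 17, 26, 30]


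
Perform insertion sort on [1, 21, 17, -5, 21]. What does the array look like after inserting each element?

First element 1 is already 'sorted'
Insert 21: shifted 0 elements -> [1, 21, 17, -5, 21]
Insert 17: shifted 1 elements -> [1, 17, 21, -5, 21]
Insert -5: shifted 3 elements -> [-5, 1, 17, 21, 21]
Insert 21: shifted 0 elements -> [-5, 1, 17, 21, 21]


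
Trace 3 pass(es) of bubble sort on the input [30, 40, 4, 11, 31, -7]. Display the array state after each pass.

After pass 1: [30, 4, 11, 31, -7, 40] (4 swaps)
After pass 2: [4, 11, 30, -7, 31, 40] (3 swaps)
After pass 3: [4, 11, -7, 30, 31, 40] (1 swaps)
Total swaps: 8


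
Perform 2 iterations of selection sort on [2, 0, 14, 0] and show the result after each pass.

Pass 1: Select minimum 0 at index 1, swap -> [0, 2, 14, 0]
Pass 2: Select minimum 0 at index 3, swap -> [0, 0, 14, 2]


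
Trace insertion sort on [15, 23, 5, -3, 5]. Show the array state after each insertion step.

First element 15 is already 'sorted'
Insert 23: shifted 0 elements -> [15, 23, 5, -3, 5]
Insert 5: shifted 2 elements -> [5, 15, 23, -3, 5]
Insert -3: shifted 3 elements -> [-3, 5, 15, 23, 5]
Insert 5: shifted 2 elements -> [-3, 5, 5, 15, 23]


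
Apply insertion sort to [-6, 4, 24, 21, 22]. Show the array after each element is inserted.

First element -6 is already 'sorted'
Insert 4: shifted 0 elements -> [-6, 4, 24, 21, 22]
Insert 24: shifted 0 elements -> [-6, 4, 24, 21, 22]
Insert 21: shifted 1 elements -> [-6, 4, 21, 24, 22]
Insert 22: shifted 1 elements -> [-6, 4, 21, 22, 24]


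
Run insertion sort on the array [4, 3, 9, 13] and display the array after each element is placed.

First element 4 is already 'sorted'
Insert 3: shifted 1 elements -> [3, 4, 9, 13]
Insert 9: shifted 0 elements -> [3, 4, 9, 13]
Insert 13: shifted 0 elements -> [3, 4, 9, 13]


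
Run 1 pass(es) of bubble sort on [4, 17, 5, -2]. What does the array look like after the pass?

After pass 1: [4, 5, -2, 17] (2 swaps)
Total swaps: 2


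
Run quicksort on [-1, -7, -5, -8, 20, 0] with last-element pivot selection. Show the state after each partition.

Partition 1: pivot=0 at index 4 -> [-1, -7, -5, -8, 0, 20]
Partition 2: pivot=-8 at index 0 -> [-8, -7, -5, -1, 0, 20]
Partition 3: pivot=-1 at index 3 -> [-8, -7, -5, -1, 0, 20]
Partition 4: pivot=-5 at index 2 -> [-8, -7, -5, -1, 0, 20]


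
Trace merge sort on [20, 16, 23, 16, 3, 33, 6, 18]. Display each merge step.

Divide and conquer:
  Merge [20] + [16] -> [16, 20]
  Merge [23] + [16] -> [16, 23]
  Merge [16, 20] + [16, 23] -> [16, 16, 20, 23]
  Merge [3] + [33] -> [3, 33]
  Merge [6] + [18] -> [6, 18]
  Merge [3, 33] + [6, 18] -> [3, 6, 18, 33]
  Merge [16, 16, 20, 23] + [3, 6, 18, 33] -> [3, 6, 16, 16, 18, 20, 23, 33]


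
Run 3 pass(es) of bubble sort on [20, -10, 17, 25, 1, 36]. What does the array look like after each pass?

After pass 1: [-10, 17, 20, 1, 25, 36] (3 swaps)
After pass 2: [-10, 17, 1, 20, 25, 36] (1 swaps)
After pass 3: [-10, 1, 17, 20, 25, 36] (1 swaps)
Total swaps: 5


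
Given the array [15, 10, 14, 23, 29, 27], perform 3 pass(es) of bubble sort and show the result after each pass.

After pass 1: [10, 14, 15, 23, 27, 29] (3 swaps)
After pass 2: [10, 14, 15, 23, 27, 29] (0 swaps)
After pass 3: [10, 14, 15, 23, 27, 29] (0 swaps)
Total swaps: 3


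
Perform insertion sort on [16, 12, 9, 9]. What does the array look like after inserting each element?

First element 16 is already 'sorted'
Insert 12: shifted 1 elements -> [12, 16, 9, 9]
Insert 9: shifted 2 elements -> [9, 12, 16, 9]
Insert 9: shifted 2 elements -> [9, 9, 12, 16]


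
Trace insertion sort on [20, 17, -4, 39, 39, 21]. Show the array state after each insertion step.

First element 20 is already 'sorted'
Insert 17: shifted 1 elements -> [17, 20, -4, 39, 39, 21]
Insert -4: shifted 2 elements -> [-4, 17, 20, 39, 39, 21]
Insert 39: shifted 0 elements -> [-4, 17, 20, 39, 39, 21]
Insert 39: shifted 0 elements -> [-4, 17, 20, 39, 39, 21]
Insert 21: shifted 2 elements -> [-4, 17, 20, 21, 39, 39]


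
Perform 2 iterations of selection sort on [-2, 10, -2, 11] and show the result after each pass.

Pass 1: Select minimum -2 at index 0, swap -> [-2, 10, -2, 11]
Pass 2: Select minimum -2 at index 2, swap -> [-2, -2, 10, 11]


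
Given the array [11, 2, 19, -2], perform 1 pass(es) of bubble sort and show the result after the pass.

After pass 1: [2, 11, -2, 19] (2 swaps)
Total swaps: 2


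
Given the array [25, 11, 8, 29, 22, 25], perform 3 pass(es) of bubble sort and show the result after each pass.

After pass 1: [11, 8, 25, 22, 25, 29] (4 swaps)
After pass 2: [8, 11, 22, 25, 25, 29] (2 swaps)
After pass 3: [8, 11, 22, 25, 25, 29] (0 swaps)
Total swaps: 6


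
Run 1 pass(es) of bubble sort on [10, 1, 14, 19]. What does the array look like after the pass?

After pass 1: [1, 10, 14, 19] (1 swaps)
Total swaps: 1


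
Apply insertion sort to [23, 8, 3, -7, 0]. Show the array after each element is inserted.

First element 23 is already 'sorted'
Insert 8: shifted 1 elements -> [8, 23, 3, -7, 0]
Insert 3: shifted 2 elements -> [3, 8, 23, -7, 0]
Insert -7: shifted 3 elements -> [-7, 3, 8, 23, 0]
Insert 0: shifted 3 elements -> [-7, 0, 3, 8, 23]


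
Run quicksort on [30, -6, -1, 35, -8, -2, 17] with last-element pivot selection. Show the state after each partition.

Partition 1: pivot=17 at index 4 -> [-6, -1, -8, -2, 17, 35, 30]
Partition 2: pivot=-2 at index 2 -> [-6, -8, -2, -1, 17, 35, 30]
Partition 3: pivot=-8 at index 0 -> [-8, -6, -2, -1, 17, 35, 30]
Partition 4: pivot=30 at index 5 -> [-8, -6, -2, -1, 17, 30, 35]


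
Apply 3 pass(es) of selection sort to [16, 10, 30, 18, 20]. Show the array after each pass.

Pass 1: Select minimum 10 at index 1, swap -> [10, 16, 30, 18, 20]
Pass 2: Select minimum 16 at index 1, swap -> [10, 16, 30, 18, 20]
Pass 3: Select minimum 18 at index 3, swap -> [10, 16, 18, 30, 20]


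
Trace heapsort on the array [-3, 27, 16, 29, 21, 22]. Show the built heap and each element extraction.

Build heap: [29, 27, 22, -3, 21, 16]
Extract 29: [27, 21, 22, -3, 16, 29]
Extract 27: [22, 21, 16, -3, 27, 29]
Extract 22: [21, -3, 16, 22, 27, 29]
Extract 21: [16, -3, 21, 22, 27, 29]
Extract 16: [-3, 16, 21, 22, 27, 29]


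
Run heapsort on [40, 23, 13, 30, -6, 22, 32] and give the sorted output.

Build heap: [40, 30, 32, 23, -6, 22, 13]
Extract 40: [32, 30, 22, 23, -6, 13, 40]
Extract 32: [30, 23, 22, 13, -6, 32, 40]
Extract 30: [23, 13, 22, -6, 30, 32, 40]
Extract 23: [22, 13, -6, 23, 30, 32, 40]
Extract 22: [13, -6, 22, 23, 30, 32, 40]
Extract 13: [-6, 13, 22, 23, 30, 32, 40]


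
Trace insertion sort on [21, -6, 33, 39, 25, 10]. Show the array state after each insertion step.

First element 21 is already 'sorted'
Insert -6: shifted 1 elements -> [-6, 21, 33, 39, 25, 10]
Insert 33: shifted 0 elements -> [-6, 21, 33, 39, 25, 10]
Insert 39: shifted 0 elements -> [-6, 21, 33, 39, 25, 10]
Insert 25: shifted 2 elements -> [-6, 21, 25, 33, 39, 10]
Insert 10: shifted 4 elements -> [-6, 10, 21, 25, 33, 39]


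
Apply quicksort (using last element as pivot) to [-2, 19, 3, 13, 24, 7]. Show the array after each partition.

Partition 1: pivot=7 at index 2 -> [-2, 3, 7, 13, 24, 19]
Partition 2: pivot=3 at index 1 -> [-2, 3, 7, 13, 24, 19]
Partition 3: pivot=19 at index 4 -> [-2, 3, 7, 13, 19, 24]


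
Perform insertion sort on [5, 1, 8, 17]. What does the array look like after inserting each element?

First element 5 is already 'sorted'
Insert 1: shifted 1 elements -> [1, 5, 8, 17]
Insert 8: shifted 0 elements -> [1, 5, 8, 17]
Insert 17: shifted 0 elements -> [1, 5, 8, 17]


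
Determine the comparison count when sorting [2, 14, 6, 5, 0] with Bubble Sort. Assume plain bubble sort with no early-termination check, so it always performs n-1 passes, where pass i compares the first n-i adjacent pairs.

Pass 1: compare adjacent pairs (0,1)..(3,4) = 4 comparison(s), 3 swap(s) -> [2, 6, 5, 0, 14]
Pass 2: compare adjacent pairs (0,1)..(2,3) = 3 comparison(s), 2 swap(s) -> [2, 5, 0, 6, 14]
Pass 3: compare adjacent pairs (0,1)..(1,2) = 2 comparison(s), 1 swap(s) -> [2, 0, 5, 6, 14]
Pass 4: compare adjacent pairs (0,1)..(0,1) = 1 comparison(s), 1 swap(s) -> [0, 2, 5, 6, 14]
Total comparisons: 4 + 3 + 2 + 1 = 10


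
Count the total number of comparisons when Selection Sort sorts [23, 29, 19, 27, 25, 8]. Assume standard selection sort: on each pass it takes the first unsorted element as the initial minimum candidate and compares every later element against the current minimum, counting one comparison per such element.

Pass 1: scan indices 1..5 for the minimum = 5 comparison(s); min is 8, place at index 0 -> [8, 29, 19, 27, 25, 23]
Pass 2: scan indices 2..5 for the minimum = 4 comparison(s); min is 19, place at index 1 -> [8, 19, 29, 27, 25, 23]
Pass 3: scan indices 3..5 for the minimum = 3 comparison(s); min is 23, place at index 2 -> [8, 19, 23, 27, 25, 29]
Pass 4: scan indices 4..5 for the minimum = 2 comparison(s); min is 25, place at index 3 -> [8, 19, 23, 25, 27, 29]
Pass 5: scan indices 5..5 for the minimum = 1 comparison(s); min is 27, place at index 4 -> [8, 19, 23, 25, 27, 29]
Selection sort always scans the whole unsorted suffix, so the count is (n-1) + (n-2) + ... + 1 = n(n-1)/2 = 6*5/2 = 15 regardless of the input order.
Total comparisons: 5 + 4 + 3 + 2 + 1 = 15


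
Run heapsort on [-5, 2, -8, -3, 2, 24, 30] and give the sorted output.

Build heap: [30, 2, 24, -3, 2, -5, -8]
Extract 30: [24, 2, -5, -3, 2, -8, 30]
Extract 24: [2, 2, -5, -3, -8, 24, 30]
Extract 2: [2, -3, -5, -8, 2, 24, 30]
Extract 2: [-3, -8, -5, 2, 2, 24, 30]
Extract -3: [-5, -8, -3, 2, 2, 24, 30]
Extract -5: [-8, -5, -3, 2, 2, 24, 30]


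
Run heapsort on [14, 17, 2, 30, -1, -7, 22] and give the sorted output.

Build heap: [30, 17, 22, 14, -1, -7, 2]
Extract 30: [22, 17, 2, 14, -1, -7, 30]
Extract 22: [17, 14, 2, -7, -1, 22, 30]
Extract 17: [14, -1, 2, -7, 17, 22, 30]
Extract 14: [2, -1, -7, 14, 17, 22, 30]
Extract 2: [-1, -7, 2, 14, 17, 22, 30]
Extract -1: [-7, -1, 2, 14, 17, 22, 30]


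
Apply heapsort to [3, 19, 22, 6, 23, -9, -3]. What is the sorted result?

Build heap: [23, 19, 22, 6, 3, -9, -3]
Extract 23: [22, 19, -3, 6, 3, -9, 23]
Extract 22: [19, 6, -3, -9, 3, 22, 23]
Extract 19: [6, 3, -3, -9, 19, 22, 23]
Extract 6: [3, -9, -3, 6, 19, 22, 23]
Extract 3: [-3, -9, 3, 6, 19, 22, 23]
Extract -3: [-9, -3, 3, 6, 19, 22, 23]


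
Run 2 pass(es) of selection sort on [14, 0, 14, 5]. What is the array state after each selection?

Pass 1: Select minimum 0 at index 1, swap -> [0, 14, 14, 5]
Pass 2: Select minimum 5 at index 3, swap -> [0, 5, 14, 14]


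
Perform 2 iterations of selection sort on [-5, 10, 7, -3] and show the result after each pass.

Pass 1: Select minimum -5 at index 0, swap -> [-5, 10, 7, -3]
Pass 2: Select minimum -3 at index 3, swap -> [-5, -3, 7, 10]


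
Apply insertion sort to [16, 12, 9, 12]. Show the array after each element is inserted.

First element 16 is already 'sorted'
Insert 12: shifted 1 elements -> [12, 16, 9, 12]
Insert 9: shifted 2 elements -> [9, 12, 16, 12]
Insert 12: shifted 1 elements -> [9, 12, 12, 16]


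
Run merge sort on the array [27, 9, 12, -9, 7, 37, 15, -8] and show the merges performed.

Divide and conquer:
  Merge [27] + [9] -> [9, 27]
  Merge [12] + [-9] -> [-9, 12]
  Merge [9, 27] + [-9, 12] -> [-9, 9, 12, 27]
  Merge [7] + [37] -> [7, 37]
  Merge [15] + [-8] -> [-8, 15]
  Merge [7, 37] + [-8, 15] -> [-8, 7, 15, 37]
  Merge [-9, 9, 12, 27] + [-8, 7, 15, 37] -> [-9, -8, 7, 9, 12, 15, 27, 37]


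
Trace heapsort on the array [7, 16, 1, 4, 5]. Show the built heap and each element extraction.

Build heap: [16, 7, 1, 4, 5]
Extract 16: [7, 5, 1, 4, 16]
Extract 7: [5, 4, 1, 7, 16]
Extract 5: [4, 1, 5, 7, 16]
Extract 4: [1, 4, 5, 7, 16]


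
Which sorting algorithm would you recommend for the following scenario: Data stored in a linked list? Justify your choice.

Best choice: Merge sort
Reason: Merge sort doesn't require random access; can be done in O(1) extra space for linked lists


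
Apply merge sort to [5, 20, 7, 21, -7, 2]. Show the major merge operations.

Divide and conquer:
  Merge [20] + [7] -> [7, 20]
  Merge [5] + [7, 20] -> [5, 7, 20]
  Merge [-7] + [2] -> [-7, 2]
  Merge [21] + [-7, 2] -> [-7, 2, 21]
  Merge [5, 7, 20] + [-7, 2, 21] -> [-7, 2, 5, 7, 20, 21]


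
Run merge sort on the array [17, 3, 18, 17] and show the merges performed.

Divide and conquer:
  Merge [17] + [3] -> [3, 17]
  Merge [18] + [17] -> [17, 18]
  Merge [3, 17] + [17, 18] -> [3, 17, 17, 18]


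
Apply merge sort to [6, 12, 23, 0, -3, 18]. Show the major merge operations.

Divide and conquer:
  Merge [12] + [23] -> [12, 23]
  Merge [6] + [12, 23] -> [6, 12, 23]
  Merge [-3] + [18] -> [-3, 18]
  Merge [0] + [-3, 18] -> [-3, 0, 18]
  Merge [6, 12, 23] + [-3, 0, 18] -> [-3, 0, 6, 12, 18, 23]


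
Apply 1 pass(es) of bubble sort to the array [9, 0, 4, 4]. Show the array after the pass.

After pass 1: [0, 4, 4, 9] (3 swaps)
Total swaps: 3


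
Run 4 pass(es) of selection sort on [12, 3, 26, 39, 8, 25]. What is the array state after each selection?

Pass 1: Select minimum 3 at index 1, swap -> [3, 12, 26, 39, 8, 25]
Pass 2: Select minimum 8 at index 4, swap -> [3, 8, 26, 39, 12, 25]
Pass 3: Select minimum 12 at index 4, swap -> [3, 8, 12, 39, 26, 25]
Pass 4: Select minimum 25 at index 5, swap -> [3, 8, 12, 25, 26, 39]


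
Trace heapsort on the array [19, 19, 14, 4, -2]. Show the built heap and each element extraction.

Build heap: [19, 19, 14, 4, -2]
Extract 19: [19, 4, 14, -2, 19]
Extract 19: [14, 4, -2, 19, 19]
Extract 14: [4, -2, 14, 19, 19]
Extract 4: [-2, 4, 14, 19, 19]


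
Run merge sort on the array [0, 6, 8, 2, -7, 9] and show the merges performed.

Divide and conquer:
  Merge [6] + [8] -> [6, 8]
  Merge [0] + [6, 8] -> [0, 6, 8]
  Merge [-7] + [9] -> [-7, 9]
  Merge [2] + [-7, 9] -> [-7, 2, 9]
  Merge [0, 6, 8] + [-7, 2, 9] -> [-7, 0, 2, 6, 8, 9]


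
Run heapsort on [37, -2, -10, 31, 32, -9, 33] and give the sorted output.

Build heap: [37, 32, 33, 31, -2, -9, -10]
Extract 37: [33, 32, -9, 31, -2, -10, 37]
Extract 33: [32, 31, -9, -10, -2, 33, 37]
Extract 32: [31, -2, -9, -10, 32, 33, 37]
Extract 31: [-2, -10, -9, 31, 32, 33, 37]
Extract -2: [-9, -10, -2, 31, 32, 33, 37]
Extract -9: [-10, -9, -2, 31, 32, 33, 37]


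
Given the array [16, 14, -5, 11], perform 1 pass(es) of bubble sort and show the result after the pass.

After pass 1: [14, -5, 11, 16] (3 swaps)
Total swaps: 3


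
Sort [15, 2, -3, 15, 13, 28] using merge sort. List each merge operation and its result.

Divide and conquer:
  Merge [2] + [-3] -> [-3, 2]
  Merge [15] + [-3, 2] -> [-3, 2, 15]
  Merge [13] + [28] -> [13, 28]
  Merge [15] + [13, 28] -> [13, 15, 28]
  Merge [-3, 2, 15] + [13, 15, 28] -> [-3, 2, 13, 15, 15, 28]


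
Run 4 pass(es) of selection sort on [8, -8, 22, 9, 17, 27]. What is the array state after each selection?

Pass 1: Select minimum -8 at index 1, swap -> [-8, 8, 22, 9, 17, 27]
Pass 2: Select minimum 8 at index 1, swap -> [-8, 8, 22, 9, 17, 27]
Pass 3: Select minimum 9 at index 3, swap -> [-8, 8, 9, 22, 17, 27]
Pass 4: Select minimum 17 at index 4, swap -> [-8, 8, 9, 17, 22, 27]


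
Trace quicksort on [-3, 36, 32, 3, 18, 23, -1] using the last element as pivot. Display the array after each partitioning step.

Partition 1: pivot=-1 at index 1 -> [-3, -1, 32, 3, 18, 23, 36]
Partition 2: pivot=36 at index 6 -> [-3, -1, 32, 3, 18, 23, 36]
Partition 3: pivot=23 at index 4 -> [-3, -1, 3, 18, 23, 32, 36]
Partition 4: pivot=18 at index 3 -> [-3, -1, 3, 18, 23, 32, 36]


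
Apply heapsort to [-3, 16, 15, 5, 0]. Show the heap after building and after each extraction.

Build heap: [16, 5, 15, -3, 0]
Extract 16: [15, 5, 0, -3, 16]
Extract 15: [5, -3, 0, 15, 16]
Extract 5: [0, -3, 5, 15, 16]
Extract 0: [-3, 0, 5, 15, 16]


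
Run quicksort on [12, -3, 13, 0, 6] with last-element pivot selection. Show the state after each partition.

Partition 1: pivot=6 at index 2 -> [-3, 0, 6, 12, 13]
Partition 2: pivot=0 at index 1 -> [-3, 0, 6, 12, 13]
Partition 3: pivot=13 at index 4 -> [-3, 0, 6, 12, 13]


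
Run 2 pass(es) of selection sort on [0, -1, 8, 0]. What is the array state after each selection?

Pass 1: Select minimum -1 at index 1, swap -> [-1, 0, 8, 0]
Pass 2: Select minimum 0 at index 1, swap -> [-1, 0, 8, 0]


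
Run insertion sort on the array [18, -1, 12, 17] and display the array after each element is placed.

First element 18 is already 'sorted'
Insert -1: shifted 1 elements -> [-1, 18, 12, 17]
Insert 12: shifted 1 elements -> [-1, 12, 18, 17]
Insert 17: shifted 1 elements -> [-1, 12, 17, 18]


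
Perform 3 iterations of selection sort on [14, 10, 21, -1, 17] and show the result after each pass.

Pass 1: Select minimum -1 at index 3, swap -> [-1, 10, 21, 14, 17]
Pass 2: Select minimum 10 at index 1, swap -> [-1, 10, 21, 14, 17]
Pass 3: Select minimum 14 at index 3, swap -> [-1, 10, 14, 21, 17]


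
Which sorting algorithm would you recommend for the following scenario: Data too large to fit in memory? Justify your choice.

Best choice: External merge sort
Reason: Minimizes disk I/O by sequential reads/writes


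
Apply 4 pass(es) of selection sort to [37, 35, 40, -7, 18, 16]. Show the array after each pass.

Pass 1: Select minimum -7 at index 3, swap -> [-7, 35, 40, 37, 18, 16]
Pass 2: Select minimum 16 at index 5, swap -> [-7, 16, 40, 37, 18, 35]
Pass 3: Select minimum 18 at index 4, swap -> [-7, 16, 18, 37, 40, 35]
Pass 4: Select minimum 35 at index 5, swap -> [-7, 16, 18, 35, 40, 37]


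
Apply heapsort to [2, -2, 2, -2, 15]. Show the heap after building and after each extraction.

Build heap: [15, 2, 2, -2, -2]
Extract 15: [2, -2, 2, -2, 15]
Extract 2: [2, -2, -2, 2, 15]
Extract 2: [-2, -2, 2, 2, 15]
Extract -2: [-2, -2, 2, 2, 15]


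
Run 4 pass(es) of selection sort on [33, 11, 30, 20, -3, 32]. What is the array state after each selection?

Pass 1: Select minimum -3 at index 4, swap -> [-3, 11, 30, 20, 33, 32]
Pass 2: Select minimum 11 at index 1, swap -> [-3, 11, 30, 20, 33, 32]
Pass 3: Select minimum 20 at index 3, swap -> [-3, 11, 20, 30, 33, 32]
Pass 4: Select minimum 30 at index 3, swap -> [-3, 11, 20, 30, 33, 32]


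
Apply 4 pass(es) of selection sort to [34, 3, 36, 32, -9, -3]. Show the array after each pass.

Pass 1: Select minimum -9 at index 4, swap -> [-9, 3, 36, 32, 34, -3]
Pass 2: Select minimum -3 at index 5, swap -> [-9, -3, 36, 32, 34, 3]
Pass 3: Select minimum 3 at index 5, swap -> [-9, -3, 3, 32, 34, 36]
Pass 4: Select minimum 32 at index 3, swap -> [-9, -3, 3, 32, 34, 36]


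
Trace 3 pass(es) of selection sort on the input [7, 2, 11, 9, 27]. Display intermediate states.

Pass 1: Select minimum 2 at index 1, swap -> [2, 7, 11, 9, 27]
Pass 2: Select minimum 7 at index 1, swap -> [2, 7, 11, 9, 27]
Pass 3: Select minimum 9 at index 3, swap -> [2, 7, 9, 11, 27]


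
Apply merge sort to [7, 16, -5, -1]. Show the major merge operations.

Divide and conquer:
  Merge [7] + [16] -> [7, 16]
  Merge [-5] + [-1] -> [-5, -1]
  Merge [7, 16] + [-5, -1] -> [-5, -1, 7, 16]


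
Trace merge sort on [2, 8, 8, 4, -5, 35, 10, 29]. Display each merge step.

Divide and conquer:
  Merge [2] + [8] -> [2, 8]
  Merge [8] + [4] -> [4, 8]
  Merge [2, 8] + [4, 8] -> [2, 4, 8, 8]
  Merge [-5] + [35] -> [-5, 35]
  Merge [10] + [29] -> [10, 29]
  Merge [-5, 35] + [10, 29] -> [-5, 10, 29, 35]
  Merge [2, 4, 8, 8] + [-5, 10, 29, 35] -> [-5, 2, 4, 8, 8, 10, 29, 35]


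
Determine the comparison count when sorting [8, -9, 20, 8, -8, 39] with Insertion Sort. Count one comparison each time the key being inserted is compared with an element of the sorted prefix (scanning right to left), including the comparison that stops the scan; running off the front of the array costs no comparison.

Insert -9: 8 > -9 (shift), reached front = 1 comparison(s) -> [-9, 8, 20, 8, -8, 39]
Insert 20: 8 <= 20 (stop) = 1 comparison(s) -> [-9, 8, 20, 8, -8, 39]
Insert 8: 20 > 8 (shift), 8 <= 8 (stop) = 2 comparison(s) -> [-9, 8, 8, 20, -8, 39]
Insert -8: 20 > -8 (shift), 8 > -8 (shift), 8 > -8 (shift), -9 <= -8 (stop) = 4 comparison(s) -> [-9, -8, 8, 8, 20, 39]
Insert 39: 20 <= 39 (stop) = 1 comparison(s) -> [-9, -8, 8, 8, 20, 39]
Total comparisons: 1 + 1 + 2 + 4 + 1 = 9


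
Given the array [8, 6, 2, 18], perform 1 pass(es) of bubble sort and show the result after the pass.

After pass 1: [6, 2, 8, 18] (2 swaps)
Total swaps: 2


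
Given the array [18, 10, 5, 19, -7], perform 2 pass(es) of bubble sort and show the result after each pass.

After pass 1: [10, 5, 18, -7, 19] (3 swaps)
After pass 2: [5, 10, -7, 18, 19] (2 swaps)
Total swaps: 5


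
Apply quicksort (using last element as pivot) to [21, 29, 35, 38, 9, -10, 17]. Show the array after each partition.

Partition 1: pivot=17 at index 2 -> [9, -10, 17, 38, 21, 29, 35]
Partition 2: pivot=-10 at index 0 -> [-10, 9, 17, 38, 21, 29, 35]
Partition 3: pivot=35 at index 5 -> [-10, 9, 17, 21, 29, 35, 38]
Partition 4: pivot=29 at index 4 -> [-10, 9, 17, 21, 29, 35, 38]


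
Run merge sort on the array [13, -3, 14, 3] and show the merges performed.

Divide and conquer:
  Merge [13] + [-3] -> [-3, 13]
  Merge [14] + [3] -> [3, 14]
  Merge [-3, 13] + [3, 14] -> [-3, 3, 13, 14]
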